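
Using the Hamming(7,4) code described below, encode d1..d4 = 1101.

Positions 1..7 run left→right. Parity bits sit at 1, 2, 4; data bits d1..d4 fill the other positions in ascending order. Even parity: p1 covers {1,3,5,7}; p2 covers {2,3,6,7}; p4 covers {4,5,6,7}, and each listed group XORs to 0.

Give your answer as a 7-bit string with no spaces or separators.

1010101

Place data at non-parity positions: p1 p2 1 p4 1 0 1
p1 (pos 1,3,5,7): XOR of data positions = 1⊕1⊕1 = 1
p2 (pos 2,3,6,7): XOR of data positions = 1⊕0⊕1 = 0
p4 (pos 4,5,6,7): XOR of data positions = 1⊕0⊕1 = 0
Codeword: 1010101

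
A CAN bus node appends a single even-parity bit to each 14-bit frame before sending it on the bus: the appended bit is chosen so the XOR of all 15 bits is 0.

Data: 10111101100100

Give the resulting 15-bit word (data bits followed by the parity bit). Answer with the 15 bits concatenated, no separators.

XOR of the 14 data bits: 1⊕0⊕1⊕1⊕1⊕1⊕0⊕1⊕1⊕0⊕0⊕1⊕0⊕0 = 0
Parity bit = 0 (so all 15 bits XOR to 0).

101111011001000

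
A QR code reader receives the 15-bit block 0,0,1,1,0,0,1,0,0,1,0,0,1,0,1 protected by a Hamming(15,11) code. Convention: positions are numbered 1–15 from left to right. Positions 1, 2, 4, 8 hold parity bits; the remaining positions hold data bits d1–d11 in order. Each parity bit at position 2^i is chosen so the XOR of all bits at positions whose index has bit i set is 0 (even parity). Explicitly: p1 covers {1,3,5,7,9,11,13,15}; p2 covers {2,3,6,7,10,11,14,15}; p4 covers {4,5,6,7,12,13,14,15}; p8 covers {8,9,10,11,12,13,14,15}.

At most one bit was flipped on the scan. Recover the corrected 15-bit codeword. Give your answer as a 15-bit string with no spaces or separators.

001100110100101

s1 (pos 1,3,5,7,9,11,13,15): 0⊕1⊕0⊕1⊕0⊕0⊕1⊕1 = 0
s2 (pos 2,3,6,7,10,11,14,15): 0⊕1⊕0⊕1⊕1⊕0⊕0⊕1 = 0
s4 (pos 4,5,6,7,12,13,14,15): 1⊕0⊕0⊕1⊕0⊕1⊕0⊕1 = 0
s8 (pos 8,9,10,11,12,13,14,15): 0⊕0⊕1⊕0⊕0⊕1⊕0⊕1 = 1
Syndrome s8…s1 = 1000 → error at position 8.
Flip position 8: 001100100100101 → 001100110100101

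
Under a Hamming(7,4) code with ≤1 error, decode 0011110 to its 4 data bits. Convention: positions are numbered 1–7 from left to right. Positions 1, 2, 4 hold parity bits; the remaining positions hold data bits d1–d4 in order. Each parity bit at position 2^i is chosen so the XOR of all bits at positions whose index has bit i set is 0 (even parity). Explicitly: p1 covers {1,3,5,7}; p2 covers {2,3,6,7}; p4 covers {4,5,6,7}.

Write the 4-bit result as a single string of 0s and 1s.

1110

s1 (pos 1,3,5,7): 0⊕1⊕1⊕0 = 0
s2 (pos 2,3,6,7): 0⊕1⊕1⊕0 = 0
s4 (pos 4,5,6,7): 1⊕1⊕1⊕0 = 1
Syndrome s4…s1 = 100 → error at position 4.
Flip position 4: 0011110 → 0010110
Read data bits from positions 3,5,6,7: 1110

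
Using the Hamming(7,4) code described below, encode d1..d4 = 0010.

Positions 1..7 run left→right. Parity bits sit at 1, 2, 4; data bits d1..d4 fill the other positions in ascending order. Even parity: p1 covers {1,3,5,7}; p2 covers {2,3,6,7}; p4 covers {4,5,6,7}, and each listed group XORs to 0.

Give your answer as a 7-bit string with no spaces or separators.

Place data at non-parity positions: p1 p2 0 p4 0 1 0
p1 (pos 1,3,5,7): XOR of data positions = 0⊕0⊕0 = 0
p2 (pos 2,3,6,7): XOR of data positions = 0⊕1⊕0 = 1
p4 (pos 4,5,6,7): XOR of data positions = 0⊕1⊕0 = 1
Codeword: 0101010

0101010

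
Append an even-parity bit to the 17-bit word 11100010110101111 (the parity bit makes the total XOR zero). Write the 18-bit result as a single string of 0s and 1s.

XOR of the 17 data bits: 1⊕1⊕1⊕0⊕0⊕0⊕1⊕0⊕1⊕1⊕0⊕1⊕0⊕1⊕1⊕1⊕1 = 1
Parity bit = 1 (so all 18 bits XOR to 0).

111000101101011111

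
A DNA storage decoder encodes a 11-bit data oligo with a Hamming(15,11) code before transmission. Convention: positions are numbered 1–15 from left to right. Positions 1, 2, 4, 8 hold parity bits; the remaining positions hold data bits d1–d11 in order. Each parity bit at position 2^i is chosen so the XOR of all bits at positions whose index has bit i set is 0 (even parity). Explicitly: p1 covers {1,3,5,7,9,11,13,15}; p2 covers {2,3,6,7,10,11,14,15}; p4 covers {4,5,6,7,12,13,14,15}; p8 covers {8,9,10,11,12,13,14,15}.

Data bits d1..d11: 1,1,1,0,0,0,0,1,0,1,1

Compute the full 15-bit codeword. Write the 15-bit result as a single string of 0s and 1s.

Place data at non-parity positions: p1 p2 1 p4 1 1 0 p8 0 0 0 1 0 1 1
p1 (pos 1,3,5,7,9,11,13,15): XOR of data positions = 1⊕1⊕0⊕0⊕0⊕0⊕1 = 1
p2 (pos 2,3,6,7,10,11,14,15): XOR of data positions = 1⊕1⊕0⊕0⊕0⊕1⊕1 = 0
p4 (pos 4,5,6,7,12,13,14,15): XOR of data positions = 1⊕1⊕0⊕1⊕0⊕1⊕1 = 1
p8 (pos 8,9,10,11,12,13,14,15): XOR of data positions = 0⊕0⊕0⊕1⊕0⊕1⊕1 = 1
Codeword: 101111010001011

101111010001011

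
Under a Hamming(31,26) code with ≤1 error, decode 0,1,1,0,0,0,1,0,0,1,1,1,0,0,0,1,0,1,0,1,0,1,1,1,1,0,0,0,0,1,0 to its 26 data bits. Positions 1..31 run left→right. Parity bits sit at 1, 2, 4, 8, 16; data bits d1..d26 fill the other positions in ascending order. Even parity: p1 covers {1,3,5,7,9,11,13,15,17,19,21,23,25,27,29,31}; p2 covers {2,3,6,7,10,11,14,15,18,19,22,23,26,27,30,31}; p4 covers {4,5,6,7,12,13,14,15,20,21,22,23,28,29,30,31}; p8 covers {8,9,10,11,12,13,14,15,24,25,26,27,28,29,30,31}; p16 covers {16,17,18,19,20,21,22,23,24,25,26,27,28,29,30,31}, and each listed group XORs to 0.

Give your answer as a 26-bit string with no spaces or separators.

00010111000010101111000010

s1 (pos 1,3,5,7,9,11,13,15,17,19,21,23,25,27,29,31): 0⊕1⊕0⊕1⊕0⊕1⊕0⊕0⊕0⊕0⊕0⊕1⊕1⊕0⊕0⊕0 = 1
s2 (pos 2,3,6,7,10,11,14,15,18,19,22,23,26,27,30,31): 1⊕1⊕0⊕1⊕1⊕1⊕0⊕0⊕1⊕0⊕1⊕1⊕0⊕0⊕1⊕0 = 1
s4 (pos 4,5,6,7,12,13,14,15,20,21,22,23,28,29,30,31): 0⊕0⊕0⊕1⊕1⊕0⊕0⊕0⊕1⊕0⊕1⊕1⊕0⊕0⊕1⊕0 = 0
s8 (pos 8,9,10,11,12,13,14,15,24,25,26,27,28,29,30,31): 0⊕0⊕1⊕1⊕1⊕0⊕0⊕0⊕1⊕1⊕0⊕0⊕0⊕0⊕1⊕0 = 0
s16 (pos 16,17,18,19,20,21,22,23,24,25,26,27,28,29,30,31): 1⊕0⊕1⊕0⊕1⊕0⊕1⊕1⊕1⊕1⊕0⊕0⊕0⊕0⊕1⊕0 = 0
Syndrome s16…s1 = 00011 → error at position 3.
Flip position 3: 0110001001110001010101111000010 → 0100001001110001010101111000010
Read data bits from positions 3,5,6,7,9,10,11,12,13,14,15,17,18,19,20,21,22,23,24,25,26,27,28,29,30,31: 00010111000010101111000010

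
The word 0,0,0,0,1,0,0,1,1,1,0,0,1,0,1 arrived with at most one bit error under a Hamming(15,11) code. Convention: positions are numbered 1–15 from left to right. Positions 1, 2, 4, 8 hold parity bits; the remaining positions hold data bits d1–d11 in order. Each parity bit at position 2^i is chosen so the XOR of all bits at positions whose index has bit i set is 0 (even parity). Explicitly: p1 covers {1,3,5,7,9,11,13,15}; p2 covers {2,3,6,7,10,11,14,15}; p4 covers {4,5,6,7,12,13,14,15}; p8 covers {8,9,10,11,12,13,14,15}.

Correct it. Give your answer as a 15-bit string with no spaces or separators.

s1 (pos 1,3,5,7,9,11,13,15): 0⊕0⊕1⊕0⊕1⊕0⊕1⊕1 = 0
s2 (pos 2,3,6,7,10,11,14,15): 0⊕0⊕0⊕0⊕1⊕0⊕0⊕1 = 0
s4 (pos 4,5,6,7,12,13,14,15): 0⊕1⊕0⊕0⊕0⊕1⊕0⊕1 = 1
s8 (pos 8,9,10,11,12,13,14,15): 1⊕1⊕1⊕0⊕0⊕1⊕0⊕1 = 1
Syndrome s8…s1 = 1100 → error at position 12.
Flip position 12: 000010011100101 → 000010011101101

000010011101101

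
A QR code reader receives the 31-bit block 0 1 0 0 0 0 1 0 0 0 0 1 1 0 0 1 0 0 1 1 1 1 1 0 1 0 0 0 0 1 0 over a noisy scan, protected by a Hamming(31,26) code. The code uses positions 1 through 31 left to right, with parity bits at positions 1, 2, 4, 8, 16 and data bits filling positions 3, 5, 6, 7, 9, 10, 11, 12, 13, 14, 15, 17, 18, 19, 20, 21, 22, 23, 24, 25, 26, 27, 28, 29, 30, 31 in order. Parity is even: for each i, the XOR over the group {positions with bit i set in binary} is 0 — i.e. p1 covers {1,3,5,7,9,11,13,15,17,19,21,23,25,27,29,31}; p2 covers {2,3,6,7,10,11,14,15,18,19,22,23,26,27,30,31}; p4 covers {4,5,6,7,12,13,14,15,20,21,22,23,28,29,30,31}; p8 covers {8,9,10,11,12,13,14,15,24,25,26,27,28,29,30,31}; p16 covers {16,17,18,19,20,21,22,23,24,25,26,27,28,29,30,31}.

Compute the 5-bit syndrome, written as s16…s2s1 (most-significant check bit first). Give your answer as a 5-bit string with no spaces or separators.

s1 (pos 1,3,5,7,9,11,13,15,17,19,21,23,25,27,29,31): 0⊕0⊕0⊕1⊕0⊕0⊕1⊕0⊕0⊕1⊕1⊕1⊕1⊕0⊕0⊕0 = 0
s2 (pos 2,3,6,7,10,11,14,15,18,19,22,23,26,27,30,31): 1⊕0⊕0⊕1⊕0⊕0⊕0⊕0⊕0⊕1⊕1⊕1⊕0⊕0⊕1⊕0 = 0
s4 (pos 4,5,6,7,12,13,14,15,20,21,22,23,28,29,30,31): 0⊕0⊕0⊕1⊕1⊕1⊕0⊕0⊕1⊕1⊕1⊕1⊕0⊕0⊕1⊕0 = 0
s8 (pos 8,9,10,11,12,13,14,15,24,25,26,27,28,29,30,31): 0⊕0⊕0⊕0⊕1⊕1⊕0⊕0⊕0⊕1⊕0⊕0⊕0⊕0⊕1⊕0 = 0
s16 (pos 16,17,18,19,20,21,22,23,24,25,26,27,28,29,30,31): 1⊕0⊕0⊕1⊕1⊕1⊕1⊕1⊕0⊕1⊕0⊕0⊕0⊕0⊕1⊕0 = 0
Syndrome s16…s1 = 00000 → no error.

00000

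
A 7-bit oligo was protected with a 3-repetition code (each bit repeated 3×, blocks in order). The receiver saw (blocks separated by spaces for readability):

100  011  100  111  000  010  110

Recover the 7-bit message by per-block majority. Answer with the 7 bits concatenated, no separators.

0101001

Block 1 (100): 1 one → 0
Block 2 (011): 2 ones → 1
Block 3 (100): 1 one → 0
Block 4 (111): 3 ones → 1
Block 5 (000): 0 ones → 0
Block 6 (010): 1 one → 0
Block 7 (110): 2 ones → 1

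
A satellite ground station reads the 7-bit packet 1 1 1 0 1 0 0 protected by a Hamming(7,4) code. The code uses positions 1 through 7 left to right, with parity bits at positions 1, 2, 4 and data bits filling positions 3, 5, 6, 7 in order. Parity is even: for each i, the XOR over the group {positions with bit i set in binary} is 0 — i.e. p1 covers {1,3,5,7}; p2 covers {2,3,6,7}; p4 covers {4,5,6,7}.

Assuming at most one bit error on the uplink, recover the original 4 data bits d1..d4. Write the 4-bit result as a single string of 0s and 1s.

1000

s1 (pos 1,3,5,7): 1⊕1⊕1⊕0 = 1
s2 (pos 2,3,6,7): 1⊕1⊕0⊕0 = 0
s4 (pos 4,5,6,7): 0⊕1⊕0⊕0 = 1
Syndrome s4…s1 = 101 → error at position 5.
Flip position 5: 1110100 → 1110000
Read data bits from positions 3,5,6,7: 1000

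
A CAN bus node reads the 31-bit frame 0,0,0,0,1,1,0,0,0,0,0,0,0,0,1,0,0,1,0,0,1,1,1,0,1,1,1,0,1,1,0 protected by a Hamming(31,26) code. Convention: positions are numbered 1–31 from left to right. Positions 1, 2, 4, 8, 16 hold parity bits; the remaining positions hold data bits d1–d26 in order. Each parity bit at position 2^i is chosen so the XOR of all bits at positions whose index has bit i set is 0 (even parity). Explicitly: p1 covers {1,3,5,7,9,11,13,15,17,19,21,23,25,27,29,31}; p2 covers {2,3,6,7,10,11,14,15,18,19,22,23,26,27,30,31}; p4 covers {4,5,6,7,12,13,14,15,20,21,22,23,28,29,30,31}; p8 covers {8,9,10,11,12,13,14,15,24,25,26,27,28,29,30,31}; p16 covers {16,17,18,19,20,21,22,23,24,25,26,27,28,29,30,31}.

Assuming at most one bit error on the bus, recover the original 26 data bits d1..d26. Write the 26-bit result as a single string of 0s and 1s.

s1 (pos 1,3,5,7,9,11,13,15,17,19,21,23,25,27,29,31): 0⊕0⊕1⊕0⊕0⊕0⊕0⊕1⊕0⊕0⊕1⊕1⊕1⊕1⊕1⊕0 = 1
s2 (pos 2,3,6,7,10,11,14,15,18,19,22,23,26,27,30,31): 0⊕0⊕1⊕0⊕0⊕0⊕0⊕1⊕1⊕0⊕1⊕1⊕1⊕1⊕1⊕0 = 0
s4 (pos 4,5,6,7,12,13,14,15,20,21,22,23,28,29,30,31): 0⊕1⊕1⊕0⊕0⊕0⊕0⊕1⊕0⊕1⊕1⊕1⊕0⊕1⊕1⊕0 = 0
s8 (pos 8,9,10,11,12,13,14,15,24,25,26,27,28,29,30,31): 0⊕0⊕0⊕0⊕0⊕0⊕0⊕1⊕0⊕1⊕1⊕1⊕0⊕1⊕1⊕0 = 0
s16 (pos 16,17,18,19,20,21,22,23,24,25,26,27,28,29,30,31): 0⊕0⊕1⊕0⊕0⊕1⊕1⊕1⊕0⊕1⊕1⊕1⊕0⊕1⊕1⊕0 = 1
Syndrome s16…s1 = 10001 → error at position 17.
Flip position 17: 0000110000000010010011101110110 → 0000110000000010110011101110110
Read data bits from positions 3,5,6,7,9,10,11,12,13,14,15,17,18,19,20,21,22,23,24,25,26,27,28,29,30,31: 01100000001110011101110110

01100000001110011101110110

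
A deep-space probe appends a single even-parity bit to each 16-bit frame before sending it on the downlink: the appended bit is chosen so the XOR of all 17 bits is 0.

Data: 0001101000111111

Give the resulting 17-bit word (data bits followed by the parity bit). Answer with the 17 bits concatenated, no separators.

00011010001111111

XOR of the 16 data bits: 0⊕0⊕0⊕1⊕1⊕0⊕1⊕0⊕0⊕0⊕1⊕1⊕1⊕1⊕1⊕1 = 1
Parity bit = 1 (so all 17 bits XOR to 0).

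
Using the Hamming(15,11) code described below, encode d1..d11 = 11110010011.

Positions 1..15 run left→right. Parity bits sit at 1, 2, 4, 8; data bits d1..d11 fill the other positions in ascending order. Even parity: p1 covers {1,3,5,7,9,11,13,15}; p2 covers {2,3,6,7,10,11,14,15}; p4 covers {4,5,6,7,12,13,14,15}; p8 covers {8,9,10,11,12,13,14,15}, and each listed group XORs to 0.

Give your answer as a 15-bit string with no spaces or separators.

101111110010011

Place data at non-parity positions: p1 p2 1 p4 1 1 1 p8 0 0 1 0 0 1 1
p1 (pos 1,3,5,7,9,11,13,15): XOR of data positions = 1⊕1⊕1⊕0⊕1⊕0⊕1 = 1
p2 (pos 2,3,6,7,10,11,14,15): XOR of data positions = 1⊕1⊕1⊕0⊕1⊕1⊕1 = 0
p4 (pos 4,5,6,7,12,13,14,15): XOR of data positions = 1⊕1⊕1⊕0⊕0⊕1⊕1 = 1
p8 (pos 8,9,10,11,12,13,14,15): XOR of data positions = 0⊕0⊕1⊕0⊕0⊕1⊕1 = 1
Codeword: 101111110010011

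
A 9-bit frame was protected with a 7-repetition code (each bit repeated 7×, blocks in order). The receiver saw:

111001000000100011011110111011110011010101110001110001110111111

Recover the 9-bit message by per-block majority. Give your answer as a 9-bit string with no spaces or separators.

Block 1 (1110010): 4 ones → 1
Block 2 (0000010): 1 one → 0
Block 3 (0011011): 4 ones → 1
Block 4 (1101110): 5 ones → 1
Block 5 (1111001): 5 ones → 1
Block 6 (1010101): 4 ones → 1
Block 7 (1100011): 4 ones → 1
Block 8 (1000111): 4 ones → 1
Block 9 (0111111): 6 ones → 1

101111111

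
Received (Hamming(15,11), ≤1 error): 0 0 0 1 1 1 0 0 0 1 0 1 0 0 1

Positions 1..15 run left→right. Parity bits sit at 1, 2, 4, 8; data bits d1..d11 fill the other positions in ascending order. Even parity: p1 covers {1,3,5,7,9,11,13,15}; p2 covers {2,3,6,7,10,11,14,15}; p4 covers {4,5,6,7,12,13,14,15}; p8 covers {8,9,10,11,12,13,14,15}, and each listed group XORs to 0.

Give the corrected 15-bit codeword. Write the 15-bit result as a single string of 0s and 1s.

000111000101011

s1 (pos 1,3,5,7,9,11,13,15): 0⊕0⊕1⊕0⊕0⊕0⊕0⊕1 = 0
s2 (pos 2,3,6,7,10,11,14,15): 0⊕0⊕1⊕0⊕1⊕0⊕0⊕1 = 1
s4 (pos 4,5,6,7,12,13,14,15): 1⊕1⊕1⊕0⊕1⊕0⊕0⊕1 = 1
s8 (pos 8,9,10,11,12,13,14,15): 0⊕0⊕1⊕0⊕1⊕0⊕0⊕1 = 1
Syndrome s8…s1 = 1110 → error at position 14.
Flip position 14: 000111000101001 → 000111000101011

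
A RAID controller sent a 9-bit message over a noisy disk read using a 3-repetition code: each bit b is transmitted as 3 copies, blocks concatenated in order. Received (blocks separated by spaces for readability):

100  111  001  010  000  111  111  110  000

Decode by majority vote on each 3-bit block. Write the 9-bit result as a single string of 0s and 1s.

010001110

Block 1 (100): 1 one → 0
Block 2 (111): 3 ones → 1
Block 3 (001): 1 one → 0
Block 4 (010): 1 one → 0
Block 5 (000): 0 ones → 0
Block 6 (111): 3 ones → 1
Block 7 (111): 3 ones → 1
Block 8 (110): 2 ones → 1
Block 9 (000): 0 ones → 0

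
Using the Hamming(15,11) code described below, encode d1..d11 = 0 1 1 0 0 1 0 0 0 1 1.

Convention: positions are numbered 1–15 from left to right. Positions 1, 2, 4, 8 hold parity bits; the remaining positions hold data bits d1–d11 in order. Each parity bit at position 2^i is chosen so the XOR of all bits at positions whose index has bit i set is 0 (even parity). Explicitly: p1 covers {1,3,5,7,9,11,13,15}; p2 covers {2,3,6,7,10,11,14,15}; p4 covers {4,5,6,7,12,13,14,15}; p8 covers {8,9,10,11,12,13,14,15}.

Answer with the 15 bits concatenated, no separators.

000011010100011

Place data at non-parity positions: p1 p2 0 p4 1 1 0 p8 0 1 0 0 0 1 1
p1 (pos 1,3,5,7,9,11,13,15): XOR of data positions = 0⊕1⊕0⊕0⊕0⊕0⊕1 = 0
p2 (pos 2,3,6,7,10,11,14,15): XOR of data positions = 0⊕1⊕0⊕1⊕0⊕1⊕1 = 0
p4 (pos 4,5,6,7,12,13,14,15): XOR of data positions = 1⊕1⊕0⊕0⊕0⊕1⊕1 = 0
p8 (pos 8,9,10,11,12,13,14,15): XOR of data positions = 0⊕1⊕0⊕0⊕0⊕1⊕1 = 1
Codeword: 000011010100011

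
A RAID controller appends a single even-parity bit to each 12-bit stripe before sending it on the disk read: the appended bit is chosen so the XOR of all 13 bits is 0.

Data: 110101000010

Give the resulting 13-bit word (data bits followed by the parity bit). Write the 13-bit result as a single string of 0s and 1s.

XOR of the 12 data bits: 1⊕1⊕0⊕1⊕0⊕1⊕0⊕0⊕0⊕0⊕1⊕0 = 1
Parity bit = 1 (so all 13 bits XOR to 0).

1101010000101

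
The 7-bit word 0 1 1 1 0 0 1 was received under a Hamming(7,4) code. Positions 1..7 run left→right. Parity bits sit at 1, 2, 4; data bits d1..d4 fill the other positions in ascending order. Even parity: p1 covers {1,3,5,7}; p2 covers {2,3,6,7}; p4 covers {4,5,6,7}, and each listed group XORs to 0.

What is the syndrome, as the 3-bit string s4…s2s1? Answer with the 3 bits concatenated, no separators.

010

s1 (pos 1,3,5,7): 0⊕1⊕0⊕1 = 0
s2 (pos 2,3,6,7): 1⊕1⊕0⊕1 = 1
s4 (pos 4,5,6,7): 1⊕0⊕0⊕1 = 0
Syndrome s4…s1 = 010 → error at position 2.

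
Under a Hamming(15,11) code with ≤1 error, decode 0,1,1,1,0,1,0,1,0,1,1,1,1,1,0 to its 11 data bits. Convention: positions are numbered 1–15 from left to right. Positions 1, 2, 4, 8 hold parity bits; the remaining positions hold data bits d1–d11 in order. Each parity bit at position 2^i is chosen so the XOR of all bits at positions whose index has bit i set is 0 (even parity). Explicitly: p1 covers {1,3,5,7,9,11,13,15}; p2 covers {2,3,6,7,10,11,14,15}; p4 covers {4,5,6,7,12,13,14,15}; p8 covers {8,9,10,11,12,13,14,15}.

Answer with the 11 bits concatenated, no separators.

11100111110

s1 (pos 1,3,5,7,9,11,13,15): 0⊕1⊕0⊕0⊕0⊕1⊕1⊕0 = 1
s2 (pos 2,3,6,7,10,11,14,15): 1⊕1⊕1⊕0⊕1⊕1⊕1⊕0 = 0
s4 (pos 4,5,6,7,12,13,14,15): 1⊕0⊕1⊕0⊕1⊕1⊕1⊕0 = 1
s8 (pos 8,9,10,11,12,13,14,15): 1⊕0⊕1⊕1⊕1⊕1⊕1⊕0 = 0
Syndrome s8…s1 = 0101 → error at position 5.
Flip position 5: 011101010111110 → 011111010111110
Read data bits from positions 3,5,6,7,9,10,11,12,13,14,15: 11100111110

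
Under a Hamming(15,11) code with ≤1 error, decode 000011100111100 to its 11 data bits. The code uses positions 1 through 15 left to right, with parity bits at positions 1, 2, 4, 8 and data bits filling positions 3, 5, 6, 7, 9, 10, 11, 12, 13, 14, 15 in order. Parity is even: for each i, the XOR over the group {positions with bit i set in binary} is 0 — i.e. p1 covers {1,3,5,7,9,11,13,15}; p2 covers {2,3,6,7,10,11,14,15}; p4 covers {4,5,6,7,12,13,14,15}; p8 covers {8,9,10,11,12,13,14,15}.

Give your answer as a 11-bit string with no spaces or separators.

01110111100

s1 (pos 1,3,5,7,9,11,13,15): 0⊕0⊕1⊕1⊕0⊕1⊕1⊕0 = 0
s2 (pos 2,3,6,7,10,11,14,15): 0⊕0⊕1⊕1⊕1⊕1⊕0⊕0 = 0
s4 (pos 4,5,6,7,12,13,14,15): 0⊕1⊕1⊕1⊕1⊕1⊕0⊕0 = 1
s8 (pos 8,9,10,11,12,13,14,15): 0⊕0⊕1⊕1⊕1⊕1⊕0⊕0 = 0
Syndrome s8…s1 = 0100 → error at position 4.
Flip position 4: 000011100111100 → 000111100111100
Read data bits from positions 3,5,6,7,9,10,11,12,13,14,15: 01110111100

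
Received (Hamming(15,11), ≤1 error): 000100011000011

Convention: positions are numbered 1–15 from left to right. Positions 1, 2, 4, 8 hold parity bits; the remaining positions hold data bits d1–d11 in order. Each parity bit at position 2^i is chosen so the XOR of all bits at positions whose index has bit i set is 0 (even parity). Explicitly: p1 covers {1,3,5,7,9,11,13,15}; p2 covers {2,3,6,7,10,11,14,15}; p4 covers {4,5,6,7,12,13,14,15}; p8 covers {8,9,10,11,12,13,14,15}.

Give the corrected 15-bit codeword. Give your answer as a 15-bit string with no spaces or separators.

s1 (pos 1,3,5,7,9,11,13,15): 0⊕0⊕0⊕0⊕1⊕0⊕0⊕1 = 0
s2 (pos 2,3,6,7,10,11,14,15): 0⊕0⊕0⊕0⊕0⊕0⊕1⊕1 = 0
s4 (pos 4,5,6,7,12,13,14,15): 1⊕0⊕0⊕0⊕0⊕0⊕1⊕1 = 1
s8 (pos 8,9,10,11,12,13,14,15): 1⊕1⊕0⊕0⊕0⊕0⊕1⊕1 = 0
Syndrome s8…s1 = 0100 → error at position 4.
Flip position 4: 000100011000011 → 000000011000011

000000011000011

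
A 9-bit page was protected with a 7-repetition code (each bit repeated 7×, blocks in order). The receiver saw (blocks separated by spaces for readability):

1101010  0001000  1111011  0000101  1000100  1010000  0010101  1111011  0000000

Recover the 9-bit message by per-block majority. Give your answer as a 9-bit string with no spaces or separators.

Block 1 (1101010): 4 ones → 1
Block 2 (0001000): 1 one → 0
Block 3 (1111011): 6 ones → 1
Block 4 (0000101): 2 ones → 0
Block 5 (1000100): 2 ones → 0
Block 6 (1010000): 2 ones → 0
Block 7 (0010101): 3 ones → 0
Block 8 (1111011): 6 ones → 1
Block 9 (0000000): 0 ones → 0

101000010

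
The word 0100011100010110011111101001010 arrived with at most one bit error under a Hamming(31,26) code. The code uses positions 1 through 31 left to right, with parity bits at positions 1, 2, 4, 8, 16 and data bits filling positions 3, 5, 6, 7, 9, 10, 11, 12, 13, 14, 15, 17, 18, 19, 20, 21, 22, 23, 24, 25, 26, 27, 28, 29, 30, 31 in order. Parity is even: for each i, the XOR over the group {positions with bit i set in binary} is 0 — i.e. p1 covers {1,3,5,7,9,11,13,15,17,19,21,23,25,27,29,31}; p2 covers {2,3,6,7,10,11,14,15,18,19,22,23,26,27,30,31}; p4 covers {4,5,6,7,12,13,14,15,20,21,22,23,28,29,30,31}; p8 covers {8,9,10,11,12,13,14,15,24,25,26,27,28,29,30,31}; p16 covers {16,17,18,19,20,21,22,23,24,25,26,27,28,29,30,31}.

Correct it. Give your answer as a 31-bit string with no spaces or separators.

0100011100010110011111101000010

s1 (pos 1,3,5,7,9,11,13,15,17,19,21,23,25,27,29,31): 0⊕0⊕0⊕1⊕0⊕0⊕0⊕1⊕0⊕1⊕1⊕1⊕1⊕0⊕0⊕0 = 0
s2 (pos 2,3,6,7,10,11,14,15,18,19,22,23,26,27,30,31): 1⊕0⊕1⊕1⊕0⊕0⊕1⊕1⊕1⊕1⊕1⊕1⊕0⊕0⊕1⊕0 = 0
s4 (pos 4,5,6,7,12,13,14,15,20,21,22,23,28,29,30,31): 0⊕0⊕1⊕1⊕1⊕0⊕1⊕1⊕1⊕1⊕1⊕1⊕1⊕0⊕1⊕0 = 1
s8 (pos 8,9,10,11,12,13,14,15,24,25,26,27,28,29,30,31): 1⊕0⊕0⊕0⊕1⊕0⊕1⊕1⊕0⊕1⊕0⊕0⊕1⊕0⊕1⊕0 = 1
s16 (pos 16,17,18,19,20,21,22,23,24,25,26,27,28,29,30,31): 0⊕0⊕1⊕1⊕1⊕1⊕1⊕1⊕0⊕1⊕0⊕0⊕1⊕0⊕1⊕0 = 1
Syndrome s16…s1 = 11100 → error at position 28.
Flip position 28: 0100011100010110011111101001010 → 0100011100010110011111101000010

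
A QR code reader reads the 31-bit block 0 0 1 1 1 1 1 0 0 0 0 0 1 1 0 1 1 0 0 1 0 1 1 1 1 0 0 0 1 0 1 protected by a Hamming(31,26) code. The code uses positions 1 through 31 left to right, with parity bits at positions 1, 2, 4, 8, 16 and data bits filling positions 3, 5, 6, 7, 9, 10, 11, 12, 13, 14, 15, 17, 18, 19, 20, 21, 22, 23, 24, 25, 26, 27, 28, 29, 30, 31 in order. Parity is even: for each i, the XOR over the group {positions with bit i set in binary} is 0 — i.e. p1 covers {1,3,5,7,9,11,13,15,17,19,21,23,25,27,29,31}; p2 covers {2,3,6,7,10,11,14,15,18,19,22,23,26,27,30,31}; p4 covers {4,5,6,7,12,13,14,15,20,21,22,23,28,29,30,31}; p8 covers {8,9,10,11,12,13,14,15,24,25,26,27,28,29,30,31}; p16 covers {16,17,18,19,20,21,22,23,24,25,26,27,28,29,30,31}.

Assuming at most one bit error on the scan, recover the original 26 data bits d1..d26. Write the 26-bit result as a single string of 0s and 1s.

11110000110100101011000101

s1 (pos 1,3,5,7,9,11,13,15,17,19,21,23,25,27,29,31): 0⊕1⊕1⊕1⊕0⊕0⊕1⊕0⊕1⊕0⊕0⊕1⊕1⊕0⊕1⊕1 = 1
s2 (pos 2,3,6,7,10,11,14,15,18,19,22,23,26,27,30,31): 0⊕1⊕1⊕1⊕0⊕0⊕1⊕0⊕0⊕0⊕1⊕1⊕0⊕0⊕0⊕1 = 1
s4 (pos 4,5,6,7,12,13,14,15,20,21,22,23,28,29,30,31): 1⊕1⊕1⊕1⊕0⊕1⊕1⊕0⊕1⊕0⊕1⊕1⊕0⊕1⊕0⊕1 = 1
s8 (pos 8,9,10,11,12,13,14,15,24,25,26,27,28,29,30,31): 0⊕0⊕0⊕0⊕0⊕1⊕1⊕0⊕1⊕1⊕0⊕0⊕0⊕1⊕0⊕1 = 0
s16 (pos 16,17,18,19,20,21,22,23,24,25,26,27,28,29,30,31): 1⊕1⊕0⊕0⊕1⊕0⊕1⊕1⊕1⊕1⊕0⊕0⊕0⊕1⊕0⊕1 = 1
Syndrome s16…s1 = 10111 → error at position 23.
Flip position 23: 0011111000001101100101111000101 → 0011111000001101100101011000101
Read data bits from positions 3,5,6,7,9,10,11,12,13,14,15,17,18,19,20,21,22,23,24,25,26,27,28,29,30,31: 11110000110100101011000101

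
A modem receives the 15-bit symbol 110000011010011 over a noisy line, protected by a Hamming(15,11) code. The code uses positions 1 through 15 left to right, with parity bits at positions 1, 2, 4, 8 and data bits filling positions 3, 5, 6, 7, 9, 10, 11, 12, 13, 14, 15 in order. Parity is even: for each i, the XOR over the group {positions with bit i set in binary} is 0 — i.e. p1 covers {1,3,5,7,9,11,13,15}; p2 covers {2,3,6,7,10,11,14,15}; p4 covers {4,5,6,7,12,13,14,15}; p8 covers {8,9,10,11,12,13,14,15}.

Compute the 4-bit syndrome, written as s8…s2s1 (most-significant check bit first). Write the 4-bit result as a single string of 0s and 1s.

1000

s1 (pos 1,3,5,7,9,11,13,15): 1⊕0⊕0⊕0⊕1⊕1⊕0⊕1 = 0
s2 (pos 2,3,6,7,10,11,14,15): 1⊕0⊕0⊕0⊕0⊕1⊕1⊕1 = 0
s4 (pos 4,5,6,7,12,13,14,15): 0⊕0⊕0⊕0⊕0⊕0⊕1⊕1 = 0
s8 (pos 8,9,10,11,12,13,14,15): 1⊕1⊕0⊕1⊕0⊕0⊕1⊕1 = 1
Syndrome s8…s1 = 1000 → error at position 8.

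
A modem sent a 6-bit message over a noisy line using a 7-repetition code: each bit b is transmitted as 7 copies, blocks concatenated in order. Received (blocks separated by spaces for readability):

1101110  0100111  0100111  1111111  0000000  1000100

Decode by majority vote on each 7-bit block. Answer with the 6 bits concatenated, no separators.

Block 1 (1101110): 5 ones → 1
Block 2 (0100111): 4 ones → 1
Block 3 (0100111): 4 ones → 1
Block 4 (1111111): 7 ones → 1
Block 5 (0000000): 0 ones → 0
Block 6 (1000100): 2 ones → 0

111100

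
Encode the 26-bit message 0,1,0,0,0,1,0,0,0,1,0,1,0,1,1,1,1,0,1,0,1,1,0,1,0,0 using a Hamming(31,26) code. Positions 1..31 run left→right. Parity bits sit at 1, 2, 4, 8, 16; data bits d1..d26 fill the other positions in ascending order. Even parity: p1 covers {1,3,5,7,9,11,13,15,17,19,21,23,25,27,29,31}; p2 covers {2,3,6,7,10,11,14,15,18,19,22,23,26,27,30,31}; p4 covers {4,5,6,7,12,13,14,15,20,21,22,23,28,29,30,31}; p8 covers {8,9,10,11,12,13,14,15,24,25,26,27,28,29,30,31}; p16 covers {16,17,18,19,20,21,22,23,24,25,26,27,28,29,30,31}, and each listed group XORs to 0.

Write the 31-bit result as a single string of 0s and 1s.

0000100001000101101111010110100

Place data at non-parity positions: p1 p2 0 p4 1 0 0 p8 0 1 0 0 0 1 0 p16 1 0 1 1 1 1 0 1 0 1 1 0 1 0 0
p1 (pos 1,3,5,7,9,11,13,15,17,19,21,23,25,27,29,31): XOR of data positions = 0⊕1⊕0⊕0⊕0⊕0⊕0⊕1⊕1⊕1⊕0⊕0⊕1⊕1⊕0 = 0
p2 (pos 2,3,6,7,10,11,14,15,18,19,22,23,26,27,30,31): XOR of data positions = 0⊕0⊕0⊕1⊕0⊕1⊕0⊕0⊕1⊕1⊕0⊕1⊕1⊕0⊕0 = 0
p4 (pos 4,5,6,7,12,13,14,15,20,21,22,23,28,29,30,31): XOR of data positions = 1⊕0⊕0⊕0⊕0⊕1⊕0⊕1⊕1⊕1⊕0⊕0⊕1⊕0⊕0 = 0
p8 (pos 8,9,10,11,12,13,14,15,24,25,26,27,28,29,30,31): XOR of data positions = 0⊕1⊕0⊕0⊕0⊕1⊕0⊕1⊕0⊕1⊕1⊕0⊕1⊕0⊕0 = 0
p16 (pos 16,17,18,19,20,21,22,23,24,25,26,27,28,29,30,31): XOR of data positions = 1⊕0⊕1⊕1⊕1⊕1⊕0⊕1⊕0⊕1⊕1⊕0⊕1⊕0⊕0 = 1
Codeword: 0000100001000101101111010110100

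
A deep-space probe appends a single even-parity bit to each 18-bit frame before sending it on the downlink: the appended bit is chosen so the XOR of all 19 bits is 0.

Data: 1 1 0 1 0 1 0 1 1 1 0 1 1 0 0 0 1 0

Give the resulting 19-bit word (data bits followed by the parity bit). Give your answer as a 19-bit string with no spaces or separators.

XOR of the 18 data bits: 1⊕1⊕0⊕1⊕0⊕1⊕0⊕1⊕1⊕1⊕0⊕1⊕1⊕0⊕0⊕0⊕1⊕0 = 0
Parity bit = 0 (so all 19 bits XOR to 0).

1101010111011000100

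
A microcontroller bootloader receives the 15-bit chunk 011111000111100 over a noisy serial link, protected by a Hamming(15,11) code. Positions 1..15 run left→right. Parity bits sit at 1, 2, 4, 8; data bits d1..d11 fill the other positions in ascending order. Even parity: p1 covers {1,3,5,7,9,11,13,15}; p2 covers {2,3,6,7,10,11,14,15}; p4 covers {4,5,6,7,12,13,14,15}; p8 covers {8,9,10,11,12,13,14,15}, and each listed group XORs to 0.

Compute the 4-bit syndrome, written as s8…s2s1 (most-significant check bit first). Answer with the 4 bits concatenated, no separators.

0110

s1 (pos 1,3,5,7,9,11,13,15): 0⊕1⊕1⊕0⊕0⊕1⊕1⊕0 = 0
s2 (pos 2,3,6,7,10,11,14,15): 1⊕1⊕1⊕0⊕1⊕1⊕0⊕0 = 1
s4 (pos 4,5,6,7,12,13,14,15): 1⊕1⊕1⊕0⊕1⊕1⊕0⊕0 = 1
s8 (pos 8,9,10,11,12,13,14,15): 0⊕0⊕1⊕1⊕1⊕1⊕0⊕0 = 0
Syndrome s8…s1 = 0110 → error at position 6.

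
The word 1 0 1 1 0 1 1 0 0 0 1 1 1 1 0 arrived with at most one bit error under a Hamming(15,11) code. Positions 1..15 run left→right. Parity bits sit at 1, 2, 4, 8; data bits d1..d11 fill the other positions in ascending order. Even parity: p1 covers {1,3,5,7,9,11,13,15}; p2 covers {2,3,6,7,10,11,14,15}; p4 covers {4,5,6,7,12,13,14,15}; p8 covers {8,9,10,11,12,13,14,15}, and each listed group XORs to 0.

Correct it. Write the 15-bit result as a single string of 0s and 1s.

s1 (pos 1,3,5,7,9,11,13,15): 1⊕1⊕0⊕1⊕0⊕1⊕1⊕0 = 1
s2 (pos 2,3,6,7,10,11,14,15): 0⊕1⊕1⊕1⊕0⊕1⊕1⊕0 = 1
s4 (pos 4,5,6,7,12,13,14,15): 1⊕0⊕1⊕1⊕1⊕1⊕1⊕0 = 0
s8 (pos 8,9,10,11,12,13,14,15): 0⊕0⊕0⊕1⊕1⊕1⊕1⊕0 = 0
Syndrome s8…s1 = 0011 → error at position 3.
Flip position 3: 101101100011110 → 100101100011110

100101100011110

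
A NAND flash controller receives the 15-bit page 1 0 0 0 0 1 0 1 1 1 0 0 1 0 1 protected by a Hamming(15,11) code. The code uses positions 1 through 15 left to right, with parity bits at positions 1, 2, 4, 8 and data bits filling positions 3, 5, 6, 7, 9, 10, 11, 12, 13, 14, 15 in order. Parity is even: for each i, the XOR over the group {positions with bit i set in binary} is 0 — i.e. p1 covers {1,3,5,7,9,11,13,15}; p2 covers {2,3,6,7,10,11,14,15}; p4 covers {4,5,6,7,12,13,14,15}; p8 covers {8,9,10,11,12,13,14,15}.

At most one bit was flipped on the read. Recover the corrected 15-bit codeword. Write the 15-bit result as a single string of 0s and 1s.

s1 (pos 1,3,5,7,9,11,13,15): 1⊕0⊕0⊕0⊕1⊕0⊕1⊕1 = 0
s2 (pos 2,3,6,7,10,11,14,15): 0⊕0⊕1⊕0⊕1⊕0⊕0⊕1 = 1
s4 (pos 4,5,6,7,12,13,14,15): 0⊕0⊕1⊕0⊕0⊕1⊕0⊕1 = 1
s8 (pos 8,9,10,11,12,13,14,15): 1⊕1⊕1⊕0⊕0⊕1⊕0⊕1 = 1
Syndrome s8…s1 = 1110 → error at position 14.
Flip position 14: 100001011100101 → 100001011100111

100001011100111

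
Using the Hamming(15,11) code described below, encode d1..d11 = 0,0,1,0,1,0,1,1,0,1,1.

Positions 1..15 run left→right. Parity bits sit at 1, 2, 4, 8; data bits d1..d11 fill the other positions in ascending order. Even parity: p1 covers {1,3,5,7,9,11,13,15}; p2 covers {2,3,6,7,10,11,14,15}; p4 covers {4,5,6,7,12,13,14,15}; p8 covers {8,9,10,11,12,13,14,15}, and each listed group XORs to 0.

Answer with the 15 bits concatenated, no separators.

Place data at non-parity positions: p1 p2 0 p4 0 1 0 p8 1 0 1 1 0 1 1
p1 (pos 1,3,5,7,9,11,13,15): XOR of data positions = 0⊕0⊕0⊕1⊕1⊕0⊕1 = 1
p2 (pos 2,3,6,7,10,11,14,15): XOR of data positions = 0⊕1⊕0⊕0⊕1⊕1⊕1 = 0
p4 (pos 4,5,6,7,12,13,14,15): XOR of data positions = 0⊕1⊕0⊕1⊕0⊕1⊕1 = 0
p8 (pos 8,9,10,11,12,13,14,15): XOR of data positions = 1⊕0⊕1⊕1⊕0⊕1⊕1 = 1
Codeword: 100001011011011

100001011011011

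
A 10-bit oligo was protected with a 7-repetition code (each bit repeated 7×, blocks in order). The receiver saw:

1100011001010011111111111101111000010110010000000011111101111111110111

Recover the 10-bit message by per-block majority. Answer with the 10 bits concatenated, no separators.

Block 1 (1100011): 4 ones → 1
Block 2 (0010100): 2 ones → 0
Block 3 (1111111): 7 ones → 1
Block 4 (1111101): 6 ones → 1
Block 5 (1110000): 3 ones → 0
Block 6 (1011001): 4 ones → 1
Block 7 (0000000): 0 ones → 0
Block 8 (0111111): 6 ones → 1
Block 9 (0111111): 6 ones → 1
Block 10 (1110111): 6 ones → 1

1011010111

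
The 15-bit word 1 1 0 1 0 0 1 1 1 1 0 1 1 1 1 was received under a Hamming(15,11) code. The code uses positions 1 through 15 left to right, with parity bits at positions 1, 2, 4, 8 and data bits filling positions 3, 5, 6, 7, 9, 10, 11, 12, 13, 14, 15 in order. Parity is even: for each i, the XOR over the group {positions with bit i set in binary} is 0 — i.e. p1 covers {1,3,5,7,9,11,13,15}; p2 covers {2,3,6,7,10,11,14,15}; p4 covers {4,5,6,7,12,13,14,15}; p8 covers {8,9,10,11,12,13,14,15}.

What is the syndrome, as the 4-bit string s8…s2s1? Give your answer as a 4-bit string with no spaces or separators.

1011

s1 (pos 1,3,5,7,9,11,13,15): 1⊕0⊕0⊕1⊕1⊕0⊕1⊕1 = 1
s2 (pos 2,3,6,7,10,11,14,15): 1⊕0⊕0⊕1⊕1⊕0⊕1⊕1 = 1
s4 (pos 4,5,6,7,12,13,14,15): 1⊕0⊕0⊕1⊕1⊕1⊕1⊕1 = 0
s8 (pos 8,9,10,11,12,13,14,15): 1⊕1⊕1⊕0⊕1⊕1⊕1⊕1 = 1
Syndrome s8…s1 = 1011 → error at position 11.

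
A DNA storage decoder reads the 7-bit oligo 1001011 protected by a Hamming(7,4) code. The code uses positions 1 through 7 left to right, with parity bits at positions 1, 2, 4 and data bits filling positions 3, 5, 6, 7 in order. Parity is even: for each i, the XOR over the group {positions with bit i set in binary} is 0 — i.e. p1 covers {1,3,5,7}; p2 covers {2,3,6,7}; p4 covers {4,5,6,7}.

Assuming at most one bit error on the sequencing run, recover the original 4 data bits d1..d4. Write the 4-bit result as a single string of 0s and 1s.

s1 (pos 1,3,5,7): 1⊕0⊕0⊕1 = 0
s2 (pos 2,3,6,7): 0⊕0⊕1⊕1 = 0
s4 (pos 4,5,6,7): 1⊕0⊕1⊕1 = 1
Syndrome s4…s1 = 100 → error at position 4.
Flip position 4: 1001011 → 1000011
Read data bits from positions 3,5,6,7: 0011

0011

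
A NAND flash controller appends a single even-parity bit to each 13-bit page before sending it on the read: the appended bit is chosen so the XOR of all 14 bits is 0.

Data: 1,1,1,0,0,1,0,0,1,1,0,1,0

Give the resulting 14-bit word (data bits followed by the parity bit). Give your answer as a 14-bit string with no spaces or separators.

11100100110101

XOR of the 13 data bits: 1⊕1⊕1⊕0⊕0⊕1⊕0⊕0⊕1⊕1⊕0⊕1⊕0 = 1
Parity bit = 1 (so all 14 bits XOR to 0).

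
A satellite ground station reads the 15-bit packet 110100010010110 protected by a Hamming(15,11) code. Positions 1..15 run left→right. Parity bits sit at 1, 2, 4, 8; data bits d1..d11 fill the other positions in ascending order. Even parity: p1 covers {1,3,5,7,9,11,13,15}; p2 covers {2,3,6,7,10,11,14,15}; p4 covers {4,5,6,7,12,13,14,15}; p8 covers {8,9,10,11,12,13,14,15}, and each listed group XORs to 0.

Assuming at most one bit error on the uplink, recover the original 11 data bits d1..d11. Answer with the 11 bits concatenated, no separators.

00010010110

s1 (pos 1,3,5,7,9,11,13,15): 1⊕0⊕0⊕0⊕0⊕1⊕1⊕0 = 1
s2 (pos 2,3,6,7,10,11,14,15): 1⊕0⊕0⊕0⊕0⊕1⊕1⊕0 = 1
s4 (pos 4,5,6,7,12,13,14,15): 1⊕0⊕0⊕0⊕0⊕1⊕1⊕0 = 1
s8 (pos 8,9,10,11,12,13,14,15): 1⊕0⊕0⊕1⊕0⊕1⊕1⊕0 = 0
Syndrome s8…s1 = 0111 → error at position 7.
Flip position 7: 110100010010110 → 110100110010110
Read data bits from positions 3,5,6,7,9,10,11,12,13,14,15: 00010010110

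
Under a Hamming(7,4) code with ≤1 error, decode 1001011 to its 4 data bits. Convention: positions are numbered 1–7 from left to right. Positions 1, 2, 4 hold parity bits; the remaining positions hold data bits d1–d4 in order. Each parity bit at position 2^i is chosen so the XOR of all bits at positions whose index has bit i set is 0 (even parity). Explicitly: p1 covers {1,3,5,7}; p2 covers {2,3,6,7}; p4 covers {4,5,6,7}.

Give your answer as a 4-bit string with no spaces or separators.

0011

s1 (pos 1,3,5,7): 1⊕0⊕0⊕1 = 0
s2 (pos 2,3,6,7): 0⊕0⊕1⊕1 = 0
s4 (pos 4,5,6,7): 1⊕0⊕1⊕1 = 1
Syndrome s4…s1 = 100 → error at position 4.
Flip position 4: 1001011 → 1000011
Read data bits from positions 3,5,6,7: 0011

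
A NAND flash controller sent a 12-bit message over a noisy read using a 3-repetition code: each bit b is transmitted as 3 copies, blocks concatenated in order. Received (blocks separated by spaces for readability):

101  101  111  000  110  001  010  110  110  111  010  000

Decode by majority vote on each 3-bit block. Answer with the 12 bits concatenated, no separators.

Block 1 (101): 2 ones → 1
Block 2 (101): 2 ones → 1
Block 3 (111): 3 ones → 1
Block 4 (000): 0 ones → 0
Block 5 (110): 2 ones → 1
Block 6 (001): 1 one → 0
Block 7 (010): 1 one → 0
Block 8 (110): 2 ones → 1
Block 9 (110): 2 ones → 1
Block 10 (111): 3 ones → 1
Block 11 (010): 1 one → 0
Block 12 (000): 0 ones → 0

111010011100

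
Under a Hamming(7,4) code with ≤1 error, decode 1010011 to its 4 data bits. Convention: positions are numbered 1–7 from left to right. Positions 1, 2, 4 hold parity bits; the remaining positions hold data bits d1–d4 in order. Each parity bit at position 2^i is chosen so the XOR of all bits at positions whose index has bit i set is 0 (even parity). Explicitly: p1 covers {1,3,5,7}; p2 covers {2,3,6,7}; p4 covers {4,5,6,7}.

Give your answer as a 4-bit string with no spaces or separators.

s1 (pos 1,3,5,7): 1⊕1⊕0⊕1 = 1
s2 (pos 2,3,6,7): 0⊕1⊕1⊕1 = 1
s4 (pos 4,5,6,7): 0⊕0⊕1⊕1 = 0
Syndrome s4…s1 = 011 → error at position 3.
Flip position 3: 1010011 → 1000011
Read data bits from positions 3,5,6,7: 0011

0011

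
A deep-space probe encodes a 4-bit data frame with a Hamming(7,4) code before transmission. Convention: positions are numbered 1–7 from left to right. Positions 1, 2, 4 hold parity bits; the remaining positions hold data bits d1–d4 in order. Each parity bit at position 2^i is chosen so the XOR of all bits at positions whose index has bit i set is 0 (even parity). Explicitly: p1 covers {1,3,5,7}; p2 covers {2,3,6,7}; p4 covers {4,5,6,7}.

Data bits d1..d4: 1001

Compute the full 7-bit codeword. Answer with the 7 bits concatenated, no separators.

Place data at non-parity positions: p1 p2 1 p4 0 0 1
p1 (pos 1,3,5,7): XOR of data positions = 1⊕0⊕1 = 0
p2 (pos 2,3,6,7): XOR of data positions = 1⊕0⊕1 = 0
p4 (pos 4,5,6,7): XOR of data positions = 0⊕0⊕1 = 1
Codeword: 0011001

0011001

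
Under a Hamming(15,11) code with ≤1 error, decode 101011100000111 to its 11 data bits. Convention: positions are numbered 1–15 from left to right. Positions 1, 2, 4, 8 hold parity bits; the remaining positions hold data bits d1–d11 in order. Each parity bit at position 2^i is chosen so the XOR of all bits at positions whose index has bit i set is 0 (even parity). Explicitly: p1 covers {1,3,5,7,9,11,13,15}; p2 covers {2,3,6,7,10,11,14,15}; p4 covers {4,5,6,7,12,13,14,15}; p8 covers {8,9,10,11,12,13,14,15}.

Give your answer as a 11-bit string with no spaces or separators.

s1 (pos 1,3,5,7,9,11,13,15): 1⊕1⊕1⊕1⊕0⊕0⊕1⊕1 = 0
s2 (pos 2,3,6,7,10,11,14,15): 0⊕1⊕1⊕1⊕0⊕0⊕1⊕1 = 1
s4 (pos 4,5,6,7,12,13,14,15): 0⊕1⊕1⊕1⊕0⊕1⊕1⊕1 = 0
s8 (pos 8,9,10,11,12,13,14,15): 0⊕0⊕0⊕0⊕0⊕1⊕1⊕1 = 1
Syndrome s8…s1 = 1010 → error at position 10.
Flip position 10: 101011100000111 → 101011100100111
Read data bits from positions 3,5,6,7,9,10,11,12,13,14,15: 11110100111

11110100111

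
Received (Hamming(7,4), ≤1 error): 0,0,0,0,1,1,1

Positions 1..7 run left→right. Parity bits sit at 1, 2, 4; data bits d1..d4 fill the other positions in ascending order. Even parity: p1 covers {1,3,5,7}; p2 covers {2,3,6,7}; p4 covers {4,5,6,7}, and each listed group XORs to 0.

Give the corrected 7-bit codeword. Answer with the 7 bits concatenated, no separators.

0001111

s1 (pos 1,3,5,7): 0⊕0⊕1⊕1 = 0
s2 (pos 2,3,6,7): 0⊕0⊕1⊕1 = 0
s4 (pos 4,5,6,7): 0⊕1⊕1⊕1 = 1
Syndrome s4…s1 = 100 → error at position 4.
Flip position 4: 0000111 → 0001111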